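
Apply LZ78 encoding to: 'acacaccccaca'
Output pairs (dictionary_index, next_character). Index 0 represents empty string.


LZ78 encoding steps:
Dictionary: {0: ''}
Step 1: w='' (idx 0), next='a' -> output (0, 'a'), add 'a' as idx 1
Step 2: w='' (idx 0), next='c' -> output (0, 'c'), add 'c' as idx 2
Step 3: w='a' (idx 1), next='c' -> output (1, 'c'), add 'ac' as idx 3
Step 4: w='ac' (idx 3), next='c' -> output (3, 'c'), add 'acc' as idx 4
Step 5: w='c' (idx 2), next='c' -> output (2, 'c'), add 'cc' as idx 5
Step 6: w='ac' (idx 3), next='a' -> output (3, 'a'), add 'aca' as idx 6


Encoded: [(0, 'a'), (0, 'c'), (1, 'c'), (3, 'c'), (2, 'c'), (3, 'a')]


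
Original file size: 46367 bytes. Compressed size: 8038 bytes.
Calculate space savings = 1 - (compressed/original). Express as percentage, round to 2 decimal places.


ratio = compressed/original = 8038/46367 = 0.173356
savings = 1 - ratio = 1 - 0.173356 = 0.826644
as a percentage: 0.826644 * 100 = 82.66%

Space savings = 1 - 8038/46367 = 82.66%


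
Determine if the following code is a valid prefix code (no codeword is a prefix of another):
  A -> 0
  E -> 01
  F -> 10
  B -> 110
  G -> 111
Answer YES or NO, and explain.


Checking each pair (does one codeword prefix another?):
  A='0' vs E='01': prefix -- VIOLATION

NO -- this is NOT a valid prefix code. A (0) is a prefix of E (01).


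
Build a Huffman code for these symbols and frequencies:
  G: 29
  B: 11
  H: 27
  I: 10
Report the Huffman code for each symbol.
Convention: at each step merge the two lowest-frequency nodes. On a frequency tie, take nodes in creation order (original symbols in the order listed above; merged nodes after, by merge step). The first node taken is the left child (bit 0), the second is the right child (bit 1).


Huffman tree construction:
Step 1: Merge I(10) + B(11) = 21
Step 2: Merge (I+B)(21) + H(27) = 48
Step 3: Merge G(29) + ((I+B)+H)(48) = 77
Read each symbol's code off the tree from the root (left child = 0, right child = 1).

Codes:
  G: 0 (length 1)
  B: 101 (length 3)
  H: 11 (length 2)
  I: 100 (length 3)
Average code length: 146/77 = 1.8961 bits/symbol


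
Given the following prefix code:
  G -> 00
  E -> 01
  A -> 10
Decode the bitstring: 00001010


Decoding step by step:
Bits 00 -> G
Bits 00 -> G
Bits 10 -> A
Bits 10 -> A


Decoded message: GGAA


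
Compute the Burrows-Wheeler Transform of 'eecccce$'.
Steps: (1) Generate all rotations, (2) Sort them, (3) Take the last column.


Rotations (sorted):
  0: $eecccce -> last char: e
  1: cccce$ee -> last char: e
  2: ccce$eec -> last char: c
  3: cce$eecc -> last char: c
  4: ce$eeccc -> last char: c
  5: e$eecccc -> last char: c
  6: ecccce$e -> last char: e
  7: eecccce$ -> last char: $


BWT = eecccce$


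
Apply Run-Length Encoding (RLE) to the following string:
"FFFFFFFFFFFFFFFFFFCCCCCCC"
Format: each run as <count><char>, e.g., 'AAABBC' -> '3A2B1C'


Scanning runs left to right:
  i=0: run of 'F' x 18 -> '18F'
  i=18: run of 'C' x 7 -> '7C'

RLE = 18F7C


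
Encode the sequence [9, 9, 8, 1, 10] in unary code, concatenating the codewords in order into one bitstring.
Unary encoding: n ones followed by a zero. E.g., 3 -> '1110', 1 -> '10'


Encode each number as n ones followed by a terminating 0:
  9 -> 1111111110 (10 bits)
  9 -> 1111111110 (10 bits)
  8 -> 111111110 (9 bits)
  1 -> 10 (2 bits)
  10 -> 11111111110 (11 bits)
Total length = 10 + 10 + 9 + 2 + 11 = 42 bits.

Unary([9, 9, 8, 1, 10]) = 111111111011111111101111111101011111111110 (42 bits)


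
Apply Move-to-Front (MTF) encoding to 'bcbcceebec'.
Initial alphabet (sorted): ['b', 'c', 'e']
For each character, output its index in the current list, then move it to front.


MTF encoding:
'b': index 0 in ['b', 'c', 'e'] -> ['b', 'c', 'e']
'c': index 1 in ['b', 'c', 'e'] -> ['c', 'b', 'e']
'b': index 1 in ['c', 'b', 'e'] -> ['b', 'c', 'e']
'c': index 1 in ['b', 'c', 'e'] -> ['c', 'b', 'e']
'c': index 0 in ['c', 'b', 'e'] -> ['c', 'b', 'e']
'e': index 2 in ['c', 'b', 'e'] -> ['e', 'c', 'b']
'e': index 0 in ['e', 'c', 'b'] -> ['e', 'c', 'b']
'b': index 2 in ['e', 'c', 'b'] -> ['b', 'e', 'c']
'e': index 1 in ['b', 'e', 'c'] -> ['e', 'b', 'c']
'c': index 2 in ['e', 'b', 'c'] -> ['c', 'e', 'b']


Output: [0, 1, 1, 1, 0, 2, 0, 2, 1, 2]


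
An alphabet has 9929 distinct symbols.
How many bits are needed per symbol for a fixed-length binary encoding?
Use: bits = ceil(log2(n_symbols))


log2(9929) = 13.2774
Bracket: 2^13 = 8192 < 9929 <= 2^14 = 16384
So ceil(log2(9929)) = 14

bits = ceil(log2(9929)) = ceil(13.2774) = 14 bits


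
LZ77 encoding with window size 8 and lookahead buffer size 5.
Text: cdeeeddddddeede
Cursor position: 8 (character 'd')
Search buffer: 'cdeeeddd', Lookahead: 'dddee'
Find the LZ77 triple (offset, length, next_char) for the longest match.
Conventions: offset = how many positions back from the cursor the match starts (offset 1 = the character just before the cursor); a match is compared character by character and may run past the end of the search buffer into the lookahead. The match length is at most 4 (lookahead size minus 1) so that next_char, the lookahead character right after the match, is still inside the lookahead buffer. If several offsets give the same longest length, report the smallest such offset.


Try each offset into the search buffer:
  offset=1 (pos 7, char 'd'): match length 3
  offset=2 (pos 6, char 'd'): match length 3
  offset=3 (pos 5, char 'd'): match length 3
  offset=4 (pos 4, char 'e'): match length 0
  offset=5 (pos 3, char 'e'): match length 0
  offset=6 (pos 2, char 'e'): match length 0
  offset=7 (pos 1, char 'd'): match length 1
  offset=8 (pos 0, char 'c'): match length 0
Longest match has length 3, found at offsets 1, 2, 3; take the smallest, offset 1.
next_char = character at position 8 + 3 = 11 -> 'e'

Best match: offset=1, length=3 (matching 'ddd' starting at position 7)
LZ77 triple: (1, 3, 'e')


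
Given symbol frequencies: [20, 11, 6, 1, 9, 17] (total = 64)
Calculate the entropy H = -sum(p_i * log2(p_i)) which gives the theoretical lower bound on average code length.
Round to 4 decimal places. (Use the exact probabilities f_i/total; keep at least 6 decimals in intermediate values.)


Per-symbol terms -p_i * log2(p_i) with p_i = f_i/64:
  p = 20/64 = 0.312500: log2(p) = -1.678072, -p*log2(p) = 0.524397
  p = 11/64 = 0.171875: log2(p) = -2.540568, -p*log2(p) = 0.436660
  p = 6/64 = 0.093750: log2(p) = -3.415037, -p*log2(p) = 0.320160
  p = 1/64 = 0.015625: log2(p) = -6.000000, -p*log2(p) = 0.093750
  p = 9/64 = 0.140625: log2(p) = -2.830075, -p*log2(p) = 0.397979
  p = 17/64 = 0.265625: log2(p) = -1.912537, -p*log2(p) = 0.508018
H = 0.524397 + 0.436660 + 0.320160 + 0.093750 + 0.397979 + 0.508018 = 2.280964

H = 2.281 bits/symbol


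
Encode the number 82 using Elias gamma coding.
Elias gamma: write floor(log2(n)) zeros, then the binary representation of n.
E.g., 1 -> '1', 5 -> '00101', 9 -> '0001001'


num_bits = floor(log2(82)) + 1 = 7
leading_zeros = num_bits - 1 = 6
binary(82) = 1010010

Elias gamma(82) = '000000' + '1010010' = 0000001010010 (13 bits)


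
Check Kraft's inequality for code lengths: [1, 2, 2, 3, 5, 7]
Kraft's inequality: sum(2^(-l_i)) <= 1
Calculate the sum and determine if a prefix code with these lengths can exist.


Sum = 2^(-1) + 2^(-2) + 2^(-2) + 2^(-3) + 2^(-5) + 2^(-7)
    = 0.5 + 0.25 + 0.25 + 0.125 + 0.03125 + 0.0078125
    = 149/128 = 1.1640625
Since 1.1640625 > 1, Kraft's inequality is NOT satisfied.
A prefix code with these lengths CANNOT exist.

Kraft sum = 1.1640625. Not satisfied.


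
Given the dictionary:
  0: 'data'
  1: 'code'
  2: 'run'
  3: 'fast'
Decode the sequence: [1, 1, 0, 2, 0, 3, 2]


Look up each index in the dictionary:
  1 -> 'code'
  1 -> 'code'
  0 -> 'data'
  2 -> 'run'
  0 -> 'data'
  3 -> 'fast'
  2 -> 'run'

Decoded: "code code data run data fast run"


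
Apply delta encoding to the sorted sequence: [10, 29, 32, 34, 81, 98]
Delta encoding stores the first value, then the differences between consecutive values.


First value: 10
Deltas:
  29 - 10 = 19
  32 - 29 = 3
  34 - 32 = 2
  81 - 34 = 47
  98 - 81 = 17


Delta encoded: [10, 19, 3, 2, 47, 17]


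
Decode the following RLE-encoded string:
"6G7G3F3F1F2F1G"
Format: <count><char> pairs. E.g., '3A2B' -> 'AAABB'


Expanding each <count><char> pair:
  6G -> 'GGGGGG'
  7G -> 'GGGGGGG'
  3F -> 'FFF'
  3F -> 'FFF'
  1F -> 'F'
  2F -> 'FF'
  1G -> 'G'

Decoded = GGGGGGGGGGGGGFFFFFFFFFG


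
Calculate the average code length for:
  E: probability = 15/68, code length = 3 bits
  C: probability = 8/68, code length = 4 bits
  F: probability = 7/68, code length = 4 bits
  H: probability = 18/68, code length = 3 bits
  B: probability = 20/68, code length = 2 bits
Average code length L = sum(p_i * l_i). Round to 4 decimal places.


Weighted contributions p_i * l_i:
  E: (15/68) * 3 = 45/68
  C: (8/68) * 4 = 32/68
  F: (7/68) * 4 = 28/68
  H: (18/68) * 3 = 54/68
  B: (20/68) * 2 = 40/68
Sum = (45 + 32 + 28 + 54 + 40)/68 = 199/68

L = 199/68 = 2.9265 bits/symbol


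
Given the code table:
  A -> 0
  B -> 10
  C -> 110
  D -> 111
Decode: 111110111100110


Decoding:
111 -> D
110 -> C
111 -> D
10 -> B
0 -> A
110 -> C


Result: DCDBAC


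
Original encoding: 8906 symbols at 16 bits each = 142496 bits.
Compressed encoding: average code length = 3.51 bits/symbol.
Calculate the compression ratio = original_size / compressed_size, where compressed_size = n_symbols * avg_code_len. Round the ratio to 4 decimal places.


original_size = n_symbols * orig_bits = 8906 * 16 = 142496 bits
compressed_size = n_symbols * avg_code_len = 8906 * 3.51 = 31260.06 bits
ratio = original_size / compressed_size = 142496 / 31260.06 = 4.5584

Compression ratio = 4.5584


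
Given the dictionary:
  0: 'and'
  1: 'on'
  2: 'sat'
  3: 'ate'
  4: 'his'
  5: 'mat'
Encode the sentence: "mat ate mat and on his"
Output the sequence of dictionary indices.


Look up each word in the dictionary:
  'mat' -> 5
  'ate' -> 3
  'mat' -> 5
  'and' -> 0
  'on' -> 1
  'his' -> 4

Encoded: [5, 3, 5, 0, 1, 4]


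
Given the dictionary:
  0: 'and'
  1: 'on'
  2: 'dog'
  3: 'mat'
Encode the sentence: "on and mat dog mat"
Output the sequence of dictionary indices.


Look up each word in the dictionary:
  'on' -> 1
  'and' -> 0
  'mat' -> 3
  'dog' -> 2
  'mat' -> 3

Encoded: [1, 0, 3, 2, 3]


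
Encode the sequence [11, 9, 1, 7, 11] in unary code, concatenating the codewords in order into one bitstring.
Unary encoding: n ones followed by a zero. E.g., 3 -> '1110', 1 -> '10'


Encode each number as n ones followed by a terminating 0:
  11 -> 111111111110 (12 bits)
  9 -> 1111111110 (10 bits)
  1 -> 10 (2 bits)
  7 -> 11111110 (8 bits)
  11 -> 111111111110 (12 bits)
Total length = 12 + 10 + 2 + 8 + 12 = 44 bits.

Unary([11, 9, 1, 7, 11]) = 11111111111011111111101011111110111111111110 (44 bits)


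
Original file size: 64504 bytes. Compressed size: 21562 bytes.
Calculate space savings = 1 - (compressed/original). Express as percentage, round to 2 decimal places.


ratio = compressed/original = 21562/64504 = 0.334274
savings = 1 - ratio = 1 - 0.334274 = 0.665726
as a percentage: 0.665726 * 100 = 66.57%

Space savings = 1 - 21562/64504 = 66.57%


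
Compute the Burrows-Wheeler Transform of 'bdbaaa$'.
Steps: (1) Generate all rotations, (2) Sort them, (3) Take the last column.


Rotations (sorted):
  0: $bdbaaa -> last char: a
  1: a$bdbaa -> last char: a
  2: aa$bdba -> last char: a
  3: aaa$bdb -> last char: b
  4: baaa$bd -> last char: d
  5: bdbaaa$ -> last char: $
  6: dbaaa$b -> last char: b


BWT = aaabd$b


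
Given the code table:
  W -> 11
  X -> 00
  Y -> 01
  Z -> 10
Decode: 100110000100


Decoding:
10 -> Z
01 -> Y
10 -> Z
00 -> X
01 -> Y
00 -> X


Result: ZYZXYX


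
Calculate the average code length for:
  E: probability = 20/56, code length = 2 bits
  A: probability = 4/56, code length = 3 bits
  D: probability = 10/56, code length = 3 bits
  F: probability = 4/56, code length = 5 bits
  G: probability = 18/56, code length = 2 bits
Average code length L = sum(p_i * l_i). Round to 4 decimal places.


Weighted contributions p_i * l_i:
  E: (20/56) * 2 = 40/56
  A: (4/56) * 3 = 12/56
  D: (10/56) * 3 = 30/56
  F: (4/56) * 5 = 20/56
  G: (18/56) * 2 = 36/56
Sum = (40 + 12 + 30 + 20 + 36)/56 = 138/56

L = 138/56 = 2.4643 bits/symbol


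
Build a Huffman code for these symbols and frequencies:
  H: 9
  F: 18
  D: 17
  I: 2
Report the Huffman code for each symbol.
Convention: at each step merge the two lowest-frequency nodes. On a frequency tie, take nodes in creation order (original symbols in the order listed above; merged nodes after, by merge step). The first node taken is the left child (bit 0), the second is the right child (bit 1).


Huffman tree construction:
Step 1: Merge I(2) + H(9) = 11
Step 2: Merge (I+H)(11) + D(17) = 28
Step 3: Merge F(18) + ((I+H)+D)(28) = 46
Read each symbol's code off the tree from the root (left child = 0, right child = 1).

Codes:
  H: 101 (length 3)
  F: 0 (length 1)
  D: 11 (length 2)
  I: 100 (length 3)
Average code length: 85/46 = 1.8478 bits/symbol


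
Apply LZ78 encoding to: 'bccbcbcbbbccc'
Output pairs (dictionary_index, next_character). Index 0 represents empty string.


LZ78 encoding steps:
Dictionary: {0: ''}
Step 1: w='' (idx 0), next='b' -> output (0, 'b'), add 'b' as idx 1
Step 2: w='' (idx 0), next='c' -> output (0, 'c'), add 'c' as idx 2
Step 3: w='c' (idx 2), next='b' -> output (2, 'b'), add 'cb' as idx 3
Step 4: w='cb' (idx 3), next='c' -> output (3, 'c'), add 'cbc' as idx 4
Step 5: w='b' (idx 1), next='b' -> output (1, 'b'), add 'bb' as idx 5
Step 6: w='b' (idx 1), next='c' -> output (1, 'c'), add 'bc' as idx 6
Step 7: w='c' (idx 2), next='c' -> output (2, 'c'), add 'cc' as idx 7


Encoded: [(0, 'b'), (0, 'c'), (2, 'b'), (3, 'c'), (1, 'b'), (1, 'c'), (2, 'c')]


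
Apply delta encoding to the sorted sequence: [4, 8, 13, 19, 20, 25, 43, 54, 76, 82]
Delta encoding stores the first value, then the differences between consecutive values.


First value: 4
Deltas:
  8 - 4 = 4
  13 - 8 = 5
  19 - 13 = 6
  20 - 19 = 1
  25 - 20 = 5
  43 - 25 = 18
  54 - 43 = 11
  76 - 54 = 22
  82 - 76 = 6


Delta encoded: [4, 4, 5, 6, 1, 5, 18, 11, 22, 6]


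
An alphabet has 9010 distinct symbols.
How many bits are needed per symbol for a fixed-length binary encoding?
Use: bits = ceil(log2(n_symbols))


log2(9010) = 13.1373
Bracket: 2^13 = 8192 < 9010 <= 2^14 = 16384
So ceil(log2(9010)) = 14

bits = ceil(log2(9010)) = ceil(13.1373) = 14 bits


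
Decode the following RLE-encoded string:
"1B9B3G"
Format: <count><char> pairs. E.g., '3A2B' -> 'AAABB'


Expanding each <count><char> pair:
  1B -> 'B'
  9B -> 'BBBBBBBBB'
  3G -> 'GGG'

Decoded = BBBBBBBBBBGGG


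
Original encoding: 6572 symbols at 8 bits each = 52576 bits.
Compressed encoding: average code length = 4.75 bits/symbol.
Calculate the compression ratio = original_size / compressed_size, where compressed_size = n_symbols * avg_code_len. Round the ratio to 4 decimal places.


original_size = n_symbols * orig_bits = 6572 * 8 = 52576 bits
compressed_size = n_symbols * avg_code_len = 6572 * 4.75 = 31217.0 bits
ratio = original_size / compressed_size = 52576 / 31217.0 = 1.6842

Compression ratio = 1.6842


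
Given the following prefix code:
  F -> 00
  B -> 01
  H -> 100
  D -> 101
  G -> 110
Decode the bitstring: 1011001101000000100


Decoding step by step:
Bits 101 -> D
Bits 100 -> H
Bits 110 -> G
Bits 100 -> H
Bits 00 -> F
Bits 00 -> F
Bits 100 -> H


Decoded message: DHGHFFH


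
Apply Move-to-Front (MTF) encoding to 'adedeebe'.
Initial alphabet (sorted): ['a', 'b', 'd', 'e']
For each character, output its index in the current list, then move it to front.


MTF encoding:
'a': index 0 in ['a', 'b', 'd', 'e'] -> ['a', 'b', 'd', 'e']
'd': index 2 in ['a', 'b', 'd', 'e'] -> ['d', 'a', 'b', 'e']
'e': index 3 in ['d', 'a', 'b', 'e'] -> ['e', 'd', 'a', 'b']
'd': index 1 in ['e', 'd', 'a', 'b'] -> ['d', 'e', 'a', 'b']
'e': index 1 in ['d', 'e', 'a', 'b'] -> ['e', 'd', 'a', 'b']
'e': index 0 in ['e', 'd', 'a', 'b'] -> ['e', 'd', 'a', 'b']
'b': index 3 in ['e', 'd', 'a', 'b'] -> ['b', 'e', 'd', 'a']
'e': index 1 in ['b', 'e', 'd', 'a'] -> ['e', 'b', 'd', 'a']


Output: [0, 2, 3, 1, 1, 0, 3, 1]


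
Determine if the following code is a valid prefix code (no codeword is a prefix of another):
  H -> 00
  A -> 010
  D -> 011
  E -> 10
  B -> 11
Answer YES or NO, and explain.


Checking each pair (does one codeword prefix another?):
  H='00' vs A='010': no prefix
  H='00' vs D='011': no prefix
  H='00' vs E='10': no prefix
  H='00' vs B='11': no prefix
  A='010' vs H='00': no prefix
  A='010' vs D='011': no prefix
  A='010' vs E='10': no prefix
  A='010' vs B='11': no prefix
  D='011' vs H='00': no prefix
  D='011' vs A='010': no prefix
  D='011' vs E='10': no prefix
  D='011' vs B='11': no prefix
  E='10' vs H='00': no prefix
  E='10' vs A='010': no prefix
  E='10' vs D='011': no prefix
  E='10' vs B='11': no prefix
  B='11' vs H='00': no prefix
  B='11' vs A='010': no prefix
  B='11' vs D='011': no prefix
  B='11' vs E='10': no prefix
No violation found over all pairs.

YES -- this is a valid prefix code. No codeword is a prefix of any other codeword.


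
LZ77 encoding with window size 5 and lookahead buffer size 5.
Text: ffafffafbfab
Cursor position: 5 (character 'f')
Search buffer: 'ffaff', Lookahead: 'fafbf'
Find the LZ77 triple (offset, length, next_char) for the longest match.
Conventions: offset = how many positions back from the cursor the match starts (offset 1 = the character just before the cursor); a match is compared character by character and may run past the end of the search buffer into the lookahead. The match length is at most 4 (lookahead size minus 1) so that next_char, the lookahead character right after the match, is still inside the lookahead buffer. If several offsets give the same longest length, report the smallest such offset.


Try each offset into the search buffer:
  offset=1 (pos 4, char 'f'): match length 1
  offset=2 (pos 3, char 'f'): match length 1
  offset=3 (pos 2, char 'a'): match length 0
  offset=4 (pos 1, char 'f'): match length 3
  offset=5 (pos 0, char 'f'): match length 1
Longest match has length 3 at offset 4.
next_char = character at position 5 + 3 = 8 -> 'b'

Best match: offset=4, length=3 (matching 'faf' starting at position 1)
LZ77 triple: (4, 3, 'b')


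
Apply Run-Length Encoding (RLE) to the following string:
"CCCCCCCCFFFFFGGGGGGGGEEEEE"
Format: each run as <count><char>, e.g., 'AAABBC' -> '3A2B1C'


Scanning runs left to right:
  i=0: run of 'C' x 8 -> '8C'
  i=8: run of 'F' x 5 -> '5F'
  i=13: run of 'G' x 8 -> '8G'
  i=21: run of 'E' x 5 -> '5E'

RLE = 8C5F8G5E


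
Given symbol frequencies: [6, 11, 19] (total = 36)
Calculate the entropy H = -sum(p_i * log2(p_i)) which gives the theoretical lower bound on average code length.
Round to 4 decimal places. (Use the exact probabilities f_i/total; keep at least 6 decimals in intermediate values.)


Per-symbol terms -p_i * log2(p_i) with p_i = f_i/36:
  p = 6/36 = 0.166667: log2(p) = -2.584963, -p*log2(p) = 0.430827
  p = 11/36 = 0.305556: log2(p) = -1.710493, -p*log2(p) = 0.522651
  p = 19/36 = 0.527778: log2(p) = -0.921997, -p*log2(p) = 0.486610
H = 0.430827 + 0.522651 + 0.486610 = 1.440088

H = 1.4401 bits/symbol


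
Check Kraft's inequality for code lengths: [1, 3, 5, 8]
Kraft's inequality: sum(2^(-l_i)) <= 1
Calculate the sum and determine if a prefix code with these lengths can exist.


Sum = 2^(-1) + 2^(-3) + 2^(-5) + 2^(-8)
    = 0.5 + 0.125 + 0.03125 + 0.00390625
    = 169/256 = 0.66015625
Since 0.66015625 <= 1, Kraft's inequality IS satisfied.
A prefix code with these lengths CAN exist.

Kraft sum = 0.66015625. Satisfied.


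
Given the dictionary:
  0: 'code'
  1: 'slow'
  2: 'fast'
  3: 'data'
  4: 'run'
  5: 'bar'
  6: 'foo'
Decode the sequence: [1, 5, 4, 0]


Look up each index in the dictionary:
  1 -> 'slow'
  5 -> 'bar'
  4 -> 'run'
  0 -> 'code'

Decoded: "slow bar run code"


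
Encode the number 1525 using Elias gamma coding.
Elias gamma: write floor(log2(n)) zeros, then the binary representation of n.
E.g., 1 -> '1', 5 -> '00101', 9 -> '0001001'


num_bits = floor(log2(1525)) + 1 = 11
leading_zeros = num_bits - 1 = 10
binary(1525) = 10111110101

Elias gamma(1525) = '0000000000' + '10111110101' = 000000000010111110101 (21 bits)


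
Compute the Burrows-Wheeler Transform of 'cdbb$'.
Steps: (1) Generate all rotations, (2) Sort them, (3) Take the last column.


Rotations (sorted):
  0: $cdbb -> last char: b
  1: b$cdb -> last char: b
  2: bb$cd -> last char: d
  3: cdbb$ -> last char: $
  4: dbb$c -> last char: c


BWT = bbd$c


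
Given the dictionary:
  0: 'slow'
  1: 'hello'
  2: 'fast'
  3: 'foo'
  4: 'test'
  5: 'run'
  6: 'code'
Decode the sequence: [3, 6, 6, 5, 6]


Look up each index in the dictionary:
  3 -> 'foo'
  6 -> 'code'
  6 -> 'code'
  5 -> 'run'
  6 -> 'code'

Decoded: "foo code code run code"


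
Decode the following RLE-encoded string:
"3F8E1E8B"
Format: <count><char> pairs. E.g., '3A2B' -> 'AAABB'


Expanding each <count><char> pair:
  3F -> 'FFF'
  8E -> 'EEEEEEEE'
  1E -> 'E'
  8B -> 'BBBBBBBB'

Decoded = FFFEEEEEEEEEBBBBBBBB


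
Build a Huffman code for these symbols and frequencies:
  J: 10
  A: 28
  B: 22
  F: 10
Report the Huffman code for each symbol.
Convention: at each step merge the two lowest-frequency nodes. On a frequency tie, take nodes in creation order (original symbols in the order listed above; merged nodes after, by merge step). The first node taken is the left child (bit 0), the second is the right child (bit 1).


Huffman tree construction:
Step 1: Merge J(10) + F(10) = 20
Step 2: Merge (J+F)(20) + B(22) = 42
Step 3: Merge A(28) + ((J+F)+B)(42) = 70
Read each symbol's code off the tree from the root (left child = 0, right child = 1).

Codes:
  J: 100 (length 3)
  A: 0 (length 1)
  B: 11 (length 2)
  F: 101 (length 3)
Average code length: 132/70 = 1.8857 bits/symbol


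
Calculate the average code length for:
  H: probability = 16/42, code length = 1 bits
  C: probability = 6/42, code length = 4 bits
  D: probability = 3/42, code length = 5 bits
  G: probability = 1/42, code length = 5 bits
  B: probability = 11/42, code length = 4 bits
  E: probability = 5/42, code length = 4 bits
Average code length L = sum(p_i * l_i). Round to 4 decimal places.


Weighted contributions p_i * l_i:
  H: (16/42) * 1 = 16/42
  C: (6/42) * 4 = 24/42
  D: (3/42) * 5 = 15/42
  G: (1/42) * 5 = 5/42
  B: (11/42) * 4 = 44/42
  E: (5/42) * 4 = 20/42
Sum = (16 + 24 + 15 + 5 + 44 + 20)/42 = 124/42

L = 124/42 = 2.9524 bits/symbol


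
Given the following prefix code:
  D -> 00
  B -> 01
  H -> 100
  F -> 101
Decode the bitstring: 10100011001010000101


Decoding step by step:
Bits 101 -> F
Bits 00 -> D
Bits 01 -> B
Bits 100 -> H
Bits 101 -> F
Bits 00 -> D
Bits 00 -> D
Bits 101 -> F


Decoded message: FDBHFDDF


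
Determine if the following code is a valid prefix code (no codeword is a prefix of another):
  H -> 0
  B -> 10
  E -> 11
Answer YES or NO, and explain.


Checking each pair (does one codeword prefix another?):
  H='0' vs B='10': no prefix
  H='0' vs E='11': no prefix
  B='10' vs H='0': no prefix
  B='10' vs E='11': no prefix
  E='11' vs H='0': no prefix
  E='11' vs B='10': no prefix
No violation found over all pairs.

YES -- this is a valid prefix code. No codeword is a prefix of any other codeword.


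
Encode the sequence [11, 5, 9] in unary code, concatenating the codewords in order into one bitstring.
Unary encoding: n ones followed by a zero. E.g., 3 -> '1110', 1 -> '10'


Encode each number as n ones followed by a terminating 0:
  11 -> 111111111110 (12 bits)
  5 -> 111110 (6 bits)
  9 -> 1111111110 (10 bits)
Total length = 12 + 6 + 10 = 28 bits.

Unary([11, 5, 9]) = 1111111111101111101111111110 (28 bits)


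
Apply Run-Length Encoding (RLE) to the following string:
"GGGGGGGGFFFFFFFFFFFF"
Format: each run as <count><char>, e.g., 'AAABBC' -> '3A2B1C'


Scanning runs left to right:
  i=0: run of 'G' x 8 -> '8G'
  i=8: run of 'F' x 12 -> '12F'

RLE = 8G12F


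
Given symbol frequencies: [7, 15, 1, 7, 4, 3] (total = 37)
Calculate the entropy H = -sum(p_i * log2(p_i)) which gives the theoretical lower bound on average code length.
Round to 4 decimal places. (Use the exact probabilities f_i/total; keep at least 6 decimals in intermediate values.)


Per-symbol terms -p_i * log2(p_i) with p_i = f_i/37:
  p = 7/37 = 0.189189: log2(p) = -2.402098, -p*log2(p) = 0.454451
  p = 15/37 = 0.405405: log2(p) = -1.302563, -p*log2(p) = 0.528066
  p = 1/37 = 0.027027: log2(p) = -5.209453, -p*log2(p) = 0.140796
  p = 7/37 = 0.189189: log2(p) = -2.402098, -p*log2(p) = 0.454451
  p = 4/37 = 0.108108: log2(p) = -3.209453, -p*log2(p) = 0.346968
  p = 3/37 = 0.081081: log2(p) = -3.624491, -p*log2(p) = 0.293878
H = 0.454451 + 0.528066 + 0.140796 + 0.454451 + 0.346968 + 0.293878 = 2.218610

H = 2.2186 bits/symbol


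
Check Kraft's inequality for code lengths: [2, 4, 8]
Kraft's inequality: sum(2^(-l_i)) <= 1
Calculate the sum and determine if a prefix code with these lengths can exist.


Sum = 2^(-2) + 2^(-4) + 2^(-8)
    = 0.25 + 0.0625 + 0.00390625
    = 81/256 = 0.31640625
Since 0.31640625 <= 1, Kraft's inequality IS satisfied.
A prefix code with these lengths CAN exist.

Kraft sum = 0.31640625. Satisfied.


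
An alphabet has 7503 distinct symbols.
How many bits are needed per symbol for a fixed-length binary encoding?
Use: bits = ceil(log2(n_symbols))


log2(7503) = 12.8733
Bracket: 2^12 = 4096 < 7503 <= 2^13 = 8192
So ceil(log2(7503)) = 13

bits = ceil(log2(7503)) = ceil(12.8733) = 13 bits


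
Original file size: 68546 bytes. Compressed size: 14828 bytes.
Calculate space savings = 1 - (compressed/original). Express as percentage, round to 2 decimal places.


ratio = compressed/original = 14828/68546 = 0.216322
savings = 1 - ratio = 1 - 0.216322 = 0.783678
as a percentage: 0.783678 * 100 = 78.37%

Space savings = 1 - 14828/68546 = 78.37%


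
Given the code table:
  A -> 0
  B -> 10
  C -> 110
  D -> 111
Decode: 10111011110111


Decoding:
10 -> B
111 -> D
0 -> A
111 -> D
10 -> B
111 -> D


Result: BDADBD


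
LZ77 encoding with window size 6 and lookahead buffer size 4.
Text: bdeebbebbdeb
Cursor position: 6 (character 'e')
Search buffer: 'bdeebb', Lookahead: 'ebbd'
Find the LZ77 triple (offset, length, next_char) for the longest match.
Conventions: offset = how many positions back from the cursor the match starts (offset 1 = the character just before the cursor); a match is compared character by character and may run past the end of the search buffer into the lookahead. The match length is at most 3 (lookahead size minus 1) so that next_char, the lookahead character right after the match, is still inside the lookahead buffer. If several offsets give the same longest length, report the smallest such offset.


Try each offset into the search buffer:
  offset=1 (pos 5, char 'b'): match length 0
  offset=2 (pos 4, char 'b'): match length 0
  offset=3 (pos 3, char 'e'): match length 3
  offset=4 (pos 2, char 'e'): match length 1
  offset=5 (pos 1, char 'd'): match length 0
  offset=6 (pos 0, char 'b'): match length 0
Longest match has length 3 at offset 3.
next_char = character at position 6 + 3 = 9 -> 'd'

Best match: offset=3, length=3 (matching 'ebb' starting at position 3)
LZ77 triple: (3, 3, 'd')


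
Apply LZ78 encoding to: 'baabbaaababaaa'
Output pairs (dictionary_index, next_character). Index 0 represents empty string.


LZ78 encoding steps:
Dictionary: {0: ''}
Step 1: w='' (idx 0), next='b' -> output (0, 'b'), add 'b' as idx 1
Step 2: w='' (idx 0), next='a' -> output (0, 'a'), add 'a' as idx 2
Step 3: w='a' (idx 2), next='b' -> output (2, 'b'), add 'ab' as idx 3
Step 4: w='b' (idx 1), next='a' -> output (1, 'a'), add 'ba' as idx 4
Step 5: w='a' (idx 2), next='a' -> output (2, 'a'), add 'aa' as idx 5
Step 6: w='ba' (idx 4), next='b' -> output (4, 'b'), add 'bab' as idx 6
Step 7: w='aa' (idx 5), next='a' -> output (5, 'a'), add 'aaa' as idx 7


Encoded: [(0, 'b'), (0, 'a'), (2, 'b'), (1, 'a'), (2, 'a'), (4, 'b'), (5, 'a')]


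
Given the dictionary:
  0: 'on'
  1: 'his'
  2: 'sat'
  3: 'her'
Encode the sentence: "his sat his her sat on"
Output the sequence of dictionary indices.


Look up each word in the dictionary:
  'his' -> 1
  'sat' -> 2
  'his' -> 1
  'her' -> 3
  'sat' -> 2
  'on' -> 0

Encoded: [1, 2, 1, 3, 2, 0]


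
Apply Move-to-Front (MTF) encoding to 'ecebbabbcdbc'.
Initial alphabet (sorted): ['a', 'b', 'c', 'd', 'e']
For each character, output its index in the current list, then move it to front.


MTF encoding:
'e': index 4 in ['a', 'b', 'c', 'd', 'e'] -> ['e', 'a', 'b', 'c', 'd']
'c': index 3 in ['e', 'a', 'b', 'c', 'd'] -> ['c', 'e', 'a', 'b', 'd']
'e': index 1 in ['c', 'e', 'a', 'b', 'd'] -> ['e', 'c', 'a', 'b', 'd']
'b': index 3 in ['e', 'c', 'a', 'b', 'd'] -> ['b', 'e', 'c', 'a', 'd']
'b': index 0 in ['b', 'e', 'c', 'a', 'd'] -> ['b', 'e', 'c', 'a', 'd']
'a': index 3 in ['b', 'e', 'c', 'a', 'd'] -> ['a', 'b', 'e', 'c', 'd']
'b': index 1 in ['a', 'b', 'e', 'c', 'd'] -> ['b', 'a', 'e', 'c', 'd']
'b': index 0 in ['b', 'a', 'e', 'c', 'd'] -> ['b', 'a', 'e', 'c', 'd']
'c': index 3 in ['b', 'a', 'e', 'c', 'd'] -> ['c', 'b', 'a', 'e', 'd']
'd': index 4 in ['c', 'b', 'a', 'e', 'd'] -> ['d', 'c', 'b', 'a', 'e']
'b': index 2 in ['d', 'c', 'b', 'a', 'e'] -> ['b', 'd', 'c', 'a', 'e']
'c': index 2 in ['b', 'd', 'c', 'a', 'e'] -> ['c', 'b', 'd', 'a', 'e']


Output: [4, 3, 1, 3, 0, 3, 1, 0, 3, 4, 2, 2]


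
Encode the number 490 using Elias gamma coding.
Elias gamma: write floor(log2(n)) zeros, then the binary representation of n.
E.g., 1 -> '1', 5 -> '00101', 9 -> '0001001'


num_bits = floor(log2(490)) + 1 = 9
leading_zeros = num_bits - 1 = 8
binary(490) = 111101010

Elias gamma(490) = '00000000' + '111101010' = 00000000111101010 (17 bits)


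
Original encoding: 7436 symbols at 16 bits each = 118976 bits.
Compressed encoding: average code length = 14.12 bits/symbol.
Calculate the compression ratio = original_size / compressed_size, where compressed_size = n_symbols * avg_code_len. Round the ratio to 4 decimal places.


original_size = n_symbols * orig_bits = 7436 * 16 = 118976 bits
compressed_size = n_symbols * avg_code_len = 7436 * 14.12 = 104996.32 bits
ratio = original_size / compressed_size = 118976 / 104996.32 = 1.1331

Compression ratio = 1.1331


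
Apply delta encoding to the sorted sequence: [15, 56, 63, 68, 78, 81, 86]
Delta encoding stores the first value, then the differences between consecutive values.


First value: 15
Deltas:
  56 - 15 = 41
  63 - 56 = 7
  68 - 63 = 5
  78 - 68 = 10
  81 - 78 = 3
  86 - 81 = 5


Delta encoded: [15, 41, 7, 5, 10, 3, 5]


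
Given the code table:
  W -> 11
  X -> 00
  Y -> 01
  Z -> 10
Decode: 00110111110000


Decoding:
00 -> X
11 -> W
01 -> Y
11 -> W
11 -> W
00 -> X
00 -> X


Result: XWYWWXX


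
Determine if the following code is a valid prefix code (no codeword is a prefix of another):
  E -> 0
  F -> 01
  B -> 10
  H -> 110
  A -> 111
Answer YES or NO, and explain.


Checking each pair (does one codeword prefix another?):
  E='0' vs F='01': prefix -- VIOLATION

NO -- this is NOT a valid prefix code. E (0) is a prefix of F (01).


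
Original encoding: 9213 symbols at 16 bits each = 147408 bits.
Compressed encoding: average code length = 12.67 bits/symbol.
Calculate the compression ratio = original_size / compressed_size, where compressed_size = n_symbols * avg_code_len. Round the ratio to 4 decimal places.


original_size = n_symbols * orig_bits = 9213 * 16 = 147408 bits
compressed_size = n_symbols * avg_code_len = 9213 * 12.67 = 116728.71 bits
ratio = original_size / compressed_size = 147408 / 116728.71 = 1.2628

Compression ratio = 1.2628


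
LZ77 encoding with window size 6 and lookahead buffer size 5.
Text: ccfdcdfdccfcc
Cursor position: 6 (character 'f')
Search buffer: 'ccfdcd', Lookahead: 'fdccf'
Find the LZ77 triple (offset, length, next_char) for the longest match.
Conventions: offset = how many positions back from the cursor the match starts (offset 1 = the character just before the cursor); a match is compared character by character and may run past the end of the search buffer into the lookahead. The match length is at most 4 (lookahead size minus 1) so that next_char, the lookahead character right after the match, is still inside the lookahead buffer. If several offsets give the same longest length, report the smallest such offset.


Try each offset into the search buffer:
  offset=1 (pos 5, char 'd'): match length 0
  offset=2 (pos 4, char 'c'): match length 0
  offset=3 (pos 3, char 'd'): match length 0
  offset=4 (pos 2, char 'f'): match length 3
  offset=5 (pos 1, char 'c'): match length 0
  offset=6 (pos 0, char 'c'): match length 0
Longest match has length 3 at offset 4.
next_char = character at position 6 + 3 = 9 -> 'c'

Best match: offset=4, length=3 (matching 'fdc' starting at position 2)
LZ77 triple: (4, 3, 'c')


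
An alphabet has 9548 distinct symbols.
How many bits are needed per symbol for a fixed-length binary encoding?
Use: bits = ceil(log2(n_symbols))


log2(9548) = 13.221
Bracket: 2^13 = 8192 < 9548 <= 2^14 = 16384
So ceil(log2(9548)) = 14

bits = ceil(log2(9548)) = ceil(13.221) = 14 bits


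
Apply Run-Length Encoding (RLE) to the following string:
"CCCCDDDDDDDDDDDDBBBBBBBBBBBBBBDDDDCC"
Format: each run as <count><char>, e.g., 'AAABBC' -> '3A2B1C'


Scanning runs left to right:
  i=0: run of 'C' x 4 -> '4C'
  i=4: run of 'D' x 12 -> '12D'
  i=16: run of 'B' x 14 -> '14B'
  i=30: run of 'D' x 4 -> '4D'
  i=34: run of 'C' x 2 -> '2C'

RLE = 4C12D14B4D2C


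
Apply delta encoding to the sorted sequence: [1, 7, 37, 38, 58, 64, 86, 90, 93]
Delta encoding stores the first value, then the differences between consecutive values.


First value: 1
Deltas:
  7 - 1 = 6
  37 - 7 = 30
  38 - 37 = 1
  58 - 38 = 20
  64 - 58 = 6
  86 - 64 = 22
  90 - 86 = 4
  93 - 90 = 3


Delta encoded: [1, 6, 30, 1, 20, 6, 22, 4, 3]


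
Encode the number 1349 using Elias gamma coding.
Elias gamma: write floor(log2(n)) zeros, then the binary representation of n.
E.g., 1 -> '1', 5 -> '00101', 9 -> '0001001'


num_bits = floor(log2(1349)) + 1 = 11
leading_zeros = num_bits - 1 = 10
binary(1349) = 10101000101

Elias gamma(1349) = '0000000000' + '10101000101' = 000000000010101000101 (21 bits)


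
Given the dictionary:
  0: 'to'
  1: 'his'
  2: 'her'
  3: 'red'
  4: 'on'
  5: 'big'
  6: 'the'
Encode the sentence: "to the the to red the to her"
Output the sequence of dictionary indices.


Look up each word in the dictionary:
  'to' -> 0
  'the' -> 6
  'the' -> 6
  'to' -> 0
  'red' -> 3
  'the' -> 6
  'to' -> 0
  'her' -> 2

Encoded: [0, 6, 6, 0, 3, 6, 0, 2]


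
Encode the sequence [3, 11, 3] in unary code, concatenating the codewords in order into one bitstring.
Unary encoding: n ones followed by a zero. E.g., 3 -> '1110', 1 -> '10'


Encode each number as n ones followed by a terminating 0:
  3 -> 1110 (4 bits)
  11 -> 111111111110 (12 bits)
  3 -> 1110 (4 bits)
Total length = 4 + 12 + 4 = 20 bits.

Unary([3, 11, 3]) = 11101111111111101110 (20 bits)


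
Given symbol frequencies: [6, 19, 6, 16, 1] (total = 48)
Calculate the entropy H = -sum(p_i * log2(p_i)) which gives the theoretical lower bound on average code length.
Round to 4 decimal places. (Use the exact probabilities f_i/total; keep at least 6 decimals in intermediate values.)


Per-symbol terms -p_i * log2(p_i) with p_i = f_i/48:
  p = 6/48 = 0.125000: log2(p) = -3.000000, -p*log2(p) = 0.375000
  p = 19/48 = 0.395833: log2(p) = -1.337035, -p*log2(p) = 0.529243
  p = 6/48 = 0.125000: log2(p) = -3.000000, -p*log2(p) = 0.375000
  p = 16/48 = 0.333333: log2(p) = -1.584963, -p*log2(p) = 0.528321
  p = 1/48 = 0.020833: log2(p) = -5.584963, -p*log2(p) = 0.116353
H = 0.375000 + 0.529243 + 0.375000 + 0.528321 + 0.116353 = 1.923917

H = 1.9239 bits/symbol


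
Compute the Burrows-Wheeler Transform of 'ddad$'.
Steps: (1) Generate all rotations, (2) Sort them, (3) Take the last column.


Rotations (sorted):
  0: $ddad -> last char: d
  1: ad$dd -> last char: d
  2: d$dda -> last char: a
  3: dad$d -> last char: d
  4: ddad$ -> last char: $


BWT = ddad$


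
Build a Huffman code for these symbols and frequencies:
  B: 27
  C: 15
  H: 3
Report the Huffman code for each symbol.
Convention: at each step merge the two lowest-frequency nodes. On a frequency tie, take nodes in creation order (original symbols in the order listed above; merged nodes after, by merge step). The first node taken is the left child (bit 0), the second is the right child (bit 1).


Huffman tree construction:
Step 1: Merge H(3) + C(15) = 18
Step 2: Merge (H+C)(18) + B(27) = 45
Read each symbol's code off the tree from the root (left child = 0, right child = 1).

Codes:
  B: 1 (length 1)
  C: 01 (length 2)
  H: 00 (length 2)
Average code length: 63/45 = 1.4000 bits/symbol


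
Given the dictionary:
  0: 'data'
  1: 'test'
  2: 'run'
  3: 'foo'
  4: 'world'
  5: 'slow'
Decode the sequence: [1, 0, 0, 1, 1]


Look up each index in the dictionary:
  1 -> 'test'
  0 -> 'data'
  0 -> 'data'
  1 -> 'test'
  1 -> 'test'

Decoded: "test data data test test"


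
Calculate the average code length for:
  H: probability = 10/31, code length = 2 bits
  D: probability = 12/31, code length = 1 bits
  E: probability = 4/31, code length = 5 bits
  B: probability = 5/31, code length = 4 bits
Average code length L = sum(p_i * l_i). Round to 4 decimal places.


Weighted contributions p_i * l_i:
  H: (10/31) * 2 = 20/31
  D: (12/31) * 1 = 12/31
  E: (4/31) * 5 = 20/31
  B: (5/31) * 4 = 20/31
Sum = (20 + 12 + 20 + 20)/31 = 72/31

L = 72/31 = 2.3226 bits/symbol


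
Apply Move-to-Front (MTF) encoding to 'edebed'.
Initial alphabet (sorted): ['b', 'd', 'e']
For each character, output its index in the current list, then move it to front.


MTF encoding:
'e': index 2 in ['b', 'd', 'e'] -> ['e', 'b', 'd']
'd': index 2 in ['e', 'b', 'd'] -> ['d', 'e', 'b']
'e': index 1 in ['d', 'e', 'b'] -> ['e', 'd', 'b']
'b': index 2 in ['e', 'd', 'b'] -> ['b', 'e', 'd']
'e': index 1 in ['b', 'e', 'd'] -> ['e', 'b', 'd']
'd': index 2 in ['e', 'b', 'd'] -> ['d', 'e', 'b']


Output: [2, 2, 1, 2, 1, 2]


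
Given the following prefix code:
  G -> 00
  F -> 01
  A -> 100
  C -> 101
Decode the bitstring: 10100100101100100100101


Decoding step by step:
Bits 101 -> C
Bits 00 -> G
Bits 100 -> A
Bits 101 -> C
Bits 100 -> A
Bits 100 -> A
Bits 100 -> A
Bits 101 -> C


Decoded message: CGACAAAC


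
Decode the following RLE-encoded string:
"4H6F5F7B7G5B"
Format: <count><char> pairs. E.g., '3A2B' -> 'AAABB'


Expanding each <count><char> pair:
  4H -> 'HHHH'
  6F -> 'FFFFFF'
  5F -> 'FFFFF'
  7B -> 'BBBBBBB'
  7G -> 'GGGGGGG'
  5B -> 'BBBBB'

Decoded = HHHHFFFFFFFFFFFBBBBBBBGGGGGGGBBBBB


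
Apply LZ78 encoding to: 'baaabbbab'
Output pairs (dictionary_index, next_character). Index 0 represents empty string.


LZ78 encoding steps:
Dictionary: {0: ''}
Step 1: w='' (idx 0), next='b' -> output (0, 'b'), add 'b' as idx 1
Step 2: w='' (idx 0), next='a' -> output (0, 'a'), add 'a' as idx 2
Step 3: w='a' (idx 2), next='a' -> output (2, 'a'), add 'aa' as idx 3
Step 4: w='b' (idx 1), next='b' -> output (1, 'b'), add 'bb' as idx 4
Step 5: w='b' (idx 1), next='a' -> output (1, 'a'), add 'ba' as idx 5
Step 6: w='b' (idx 1), end of input -> output (1, '')


Encoded: [(0, 'b'), (0, 'a'), (2, 'a'), (1, 'b'), (1, 'a'), (1, '')]


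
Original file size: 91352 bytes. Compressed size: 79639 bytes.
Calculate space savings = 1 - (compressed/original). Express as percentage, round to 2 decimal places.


ratio = compressed/original = 79639/91352 = 0.871782
savings = 1 - ratio = 1 - 0.871782 = 0.128218
as a percentage: 0.128218 * 100 = 12.82%

Space savings = 1 - 79639/91352 = 12.82%


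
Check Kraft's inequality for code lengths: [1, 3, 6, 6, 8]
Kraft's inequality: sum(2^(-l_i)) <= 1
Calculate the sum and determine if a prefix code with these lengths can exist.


Sum = 2^(-1) + 2^(-3) + 2^(-6) + 2^(-6) + 2^(-8)
    = 0.5 + 0.125 + 0.015625 + 0.015625 + 0.00390625
    = 169/256 = 0.66015625
Since 0.66015625 <= 1, Kraft's inequality IS satisfied.
A prefix code with these lengths CAN exist.

Kraft sum = 0.66015625. Satisfied.
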